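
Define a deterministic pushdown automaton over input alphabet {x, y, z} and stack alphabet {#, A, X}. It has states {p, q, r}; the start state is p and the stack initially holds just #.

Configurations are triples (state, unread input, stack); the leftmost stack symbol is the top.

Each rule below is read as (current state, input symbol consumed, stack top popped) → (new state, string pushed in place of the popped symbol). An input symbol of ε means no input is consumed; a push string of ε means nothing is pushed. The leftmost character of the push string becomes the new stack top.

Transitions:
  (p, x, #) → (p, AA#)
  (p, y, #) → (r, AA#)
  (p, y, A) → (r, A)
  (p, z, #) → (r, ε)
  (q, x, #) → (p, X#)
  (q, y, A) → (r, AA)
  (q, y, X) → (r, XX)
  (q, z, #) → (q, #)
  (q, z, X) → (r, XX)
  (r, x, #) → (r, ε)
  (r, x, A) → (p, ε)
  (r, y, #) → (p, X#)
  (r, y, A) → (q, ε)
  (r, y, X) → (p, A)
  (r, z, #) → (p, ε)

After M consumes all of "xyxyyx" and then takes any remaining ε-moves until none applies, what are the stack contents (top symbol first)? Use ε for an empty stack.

X#

(p, xyxyyx, #)
  read x, top #: go to p, push AA# → (p, yxyyx, AA#)
  read y, top A: go to r, push A → (r, xyyx, AA#)
  read x, top A: go to p, push ε → (p, yyx, A#)
  read y, top A: go to r, push A → (r, yx, A#)
  read y, top A: go to q, push ε → (q, x, #)
  read x, top #: go to p, push X# → (p, ε, X#)
All input consumed in state p with stack X#.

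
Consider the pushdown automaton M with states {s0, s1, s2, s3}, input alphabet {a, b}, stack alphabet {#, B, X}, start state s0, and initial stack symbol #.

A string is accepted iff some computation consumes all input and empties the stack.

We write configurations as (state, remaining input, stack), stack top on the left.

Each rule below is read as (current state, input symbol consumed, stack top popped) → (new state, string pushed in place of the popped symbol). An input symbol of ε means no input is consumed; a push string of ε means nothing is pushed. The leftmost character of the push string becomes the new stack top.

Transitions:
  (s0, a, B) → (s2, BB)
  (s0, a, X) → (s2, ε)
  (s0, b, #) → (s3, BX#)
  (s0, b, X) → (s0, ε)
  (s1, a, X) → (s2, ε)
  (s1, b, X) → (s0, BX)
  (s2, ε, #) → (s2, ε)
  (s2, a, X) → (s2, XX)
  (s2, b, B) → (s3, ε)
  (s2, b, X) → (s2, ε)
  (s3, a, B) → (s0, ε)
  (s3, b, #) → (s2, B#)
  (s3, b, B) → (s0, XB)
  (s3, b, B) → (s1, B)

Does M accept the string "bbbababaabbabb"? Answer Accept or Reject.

Reject

No computation consumes all input and empties the stack.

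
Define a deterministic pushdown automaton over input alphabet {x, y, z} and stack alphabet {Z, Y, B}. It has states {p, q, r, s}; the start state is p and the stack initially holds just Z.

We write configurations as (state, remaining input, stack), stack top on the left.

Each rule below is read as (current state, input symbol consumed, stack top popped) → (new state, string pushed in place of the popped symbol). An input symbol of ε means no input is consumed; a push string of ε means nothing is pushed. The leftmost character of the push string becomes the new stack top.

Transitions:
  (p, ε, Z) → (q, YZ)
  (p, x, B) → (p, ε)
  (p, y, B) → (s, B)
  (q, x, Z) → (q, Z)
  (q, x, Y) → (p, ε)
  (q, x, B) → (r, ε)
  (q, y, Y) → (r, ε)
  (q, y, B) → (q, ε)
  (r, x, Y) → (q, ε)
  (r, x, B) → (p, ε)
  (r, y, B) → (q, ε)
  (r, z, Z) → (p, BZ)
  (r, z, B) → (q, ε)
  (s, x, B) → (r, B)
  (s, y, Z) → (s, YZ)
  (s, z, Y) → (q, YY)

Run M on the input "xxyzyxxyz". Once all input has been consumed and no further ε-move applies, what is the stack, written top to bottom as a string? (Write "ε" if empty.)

(p, xxyzyxxyz, Z) ⊢ (q, xxyzyxxyz, YZ) ⊢ (p, xyzyxxyz, Z) ⊢ (q, xyzyxxyz, YZ) ⊢ (p, yzyxxyz, Z) ⊢ (q, yzyxxyz, YZ) ⊢ (r, zyxxyz, Z) ⊢ (p, yxxyz, BZ) ⊢ (s, xxyz, BZ) ⊢ (r, xyz, BZ) ⊢ (p, yz, Z) ⊢ (q, yz, YZ) ⊢ (r, z, Z) ⊢ (p, ε, BZ)
All input consumed in state p with stack BZ.

BZ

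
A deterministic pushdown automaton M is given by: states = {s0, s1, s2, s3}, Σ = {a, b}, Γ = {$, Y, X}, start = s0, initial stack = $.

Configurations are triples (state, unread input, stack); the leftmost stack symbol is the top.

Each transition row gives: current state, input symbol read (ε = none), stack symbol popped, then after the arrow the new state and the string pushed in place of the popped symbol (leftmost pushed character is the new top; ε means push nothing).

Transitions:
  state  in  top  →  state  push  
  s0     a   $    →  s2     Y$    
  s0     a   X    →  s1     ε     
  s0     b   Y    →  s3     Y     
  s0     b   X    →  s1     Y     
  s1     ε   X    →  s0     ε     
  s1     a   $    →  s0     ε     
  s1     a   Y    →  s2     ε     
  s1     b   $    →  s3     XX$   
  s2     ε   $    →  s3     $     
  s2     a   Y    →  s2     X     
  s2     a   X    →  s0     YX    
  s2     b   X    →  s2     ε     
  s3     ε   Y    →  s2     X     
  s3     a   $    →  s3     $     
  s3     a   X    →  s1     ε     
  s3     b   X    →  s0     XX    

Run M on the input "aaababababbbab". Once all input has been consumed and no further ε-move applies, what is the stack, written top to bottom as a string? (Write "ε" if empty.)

XXXX$

(s0, aaababababbbab, $)
  read a, top $: go to s2, push Y$ → (s2, aababababbbab, Y$)
  read a, top Y: go to s2, push X → (s2, ababababbbab, X$)
  read a, top X: go to s0, push YX → (s0, babababbbab, YX$)
  read b, top Y: go to s3, push Y → (s3, abababbbab, YX$)
  ε-move, top Y: go to s2, push X → (s2, abababbbab, XX$)
  read a, top X: go to s0, push YX → (s0, bababbbab, YXX$)
  read b, top Y: go to s3, push Y → (s3, ababbbab, YXX$)
  ε-move, top Y: go to s2, push X → (s2, ababbbab, XXX$)
  read a, top X: go to s0, push YX → (s0, babbbab, YXXX$)
  read b, top Y: go to s3, push Y → (s3, abbbab, YXXX$)
  ε-move, top Y: go to s2, push X → (s2, abbbab, XXXX$)
  read a, top X: go to s0, push YX → (s0, bbbab, YXXXX$)
  read b, top Y: go to s3, push Y → (s3, bbab, YXXXX$)
  ε-move, top Y: go to s2, push X → (s2, bbab, XXXXX$)
  read b, top X: go to s2, push ε → (s2, bab, XXXX$)
  read b, top X: go to s2, push ε → (s2, ab, XXX$)
  read a, top X: go to s0, push YX → (s0, b, YXXX$)
  read b, top Y: go to s3, push Y → (s3, ε, YXXX$)
  ε-move, top Y: go to s2, push X → (s2, ε, XXXX$)
All input consumed in state s2 with stack XXXX$.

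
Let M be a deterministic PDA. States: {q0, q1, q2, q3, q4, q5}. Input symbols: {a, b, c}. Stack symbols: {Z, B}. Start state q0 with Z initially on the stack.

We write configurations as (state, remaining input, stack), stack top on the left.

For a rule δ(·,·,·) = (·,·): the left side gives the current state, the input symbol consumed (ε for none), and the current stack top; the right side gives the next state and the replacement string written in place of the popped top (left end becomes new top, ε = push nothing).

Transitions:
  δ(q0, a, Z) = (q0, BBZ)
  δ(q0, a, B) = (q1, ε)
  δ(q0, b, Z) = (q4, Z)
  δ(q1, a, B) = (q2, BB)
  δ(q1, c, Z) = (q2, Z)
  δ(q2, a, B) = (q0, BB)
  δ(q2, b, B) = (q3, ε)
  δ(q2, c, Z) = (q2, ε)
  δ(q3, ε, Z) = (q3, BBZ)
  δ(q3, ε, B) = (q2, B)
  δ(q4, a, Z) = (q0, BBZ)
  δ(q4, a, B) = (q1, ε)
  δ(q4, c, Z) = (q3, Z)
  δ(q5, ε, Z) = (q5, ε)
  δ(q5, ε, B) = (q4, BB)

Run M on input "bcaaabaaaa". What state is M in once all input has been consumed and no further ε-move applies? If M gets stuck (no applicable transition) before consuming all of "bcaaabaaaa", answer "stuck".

q0

(q0, bcaaabaaaa, Z) ⊢ (q4, caaabaaaa, Z) ⊢ (q3, aaabaaaa, Z) ⊢ (q3, aaabaaaa, BBZ) ⊢ (q2, aaabaaaa, BBZ) ⊢ (q0, aabaaaa, BBBZ) ⊢ (q1, abaaaa, BBZ) ⊢ (q2, baaaa, BBBZ) ⊢ (q3, aaaa, BBZ) ⊢ (q2, aaaa, BBZ) ⊢ (q0, aaa, BBBZ) ⊢ (q1, aa, BBZ) ⊢ (q2, a, BBBZ) ⊢ (q0, ε, BBBBZ)
All input consumed; M is in state q0.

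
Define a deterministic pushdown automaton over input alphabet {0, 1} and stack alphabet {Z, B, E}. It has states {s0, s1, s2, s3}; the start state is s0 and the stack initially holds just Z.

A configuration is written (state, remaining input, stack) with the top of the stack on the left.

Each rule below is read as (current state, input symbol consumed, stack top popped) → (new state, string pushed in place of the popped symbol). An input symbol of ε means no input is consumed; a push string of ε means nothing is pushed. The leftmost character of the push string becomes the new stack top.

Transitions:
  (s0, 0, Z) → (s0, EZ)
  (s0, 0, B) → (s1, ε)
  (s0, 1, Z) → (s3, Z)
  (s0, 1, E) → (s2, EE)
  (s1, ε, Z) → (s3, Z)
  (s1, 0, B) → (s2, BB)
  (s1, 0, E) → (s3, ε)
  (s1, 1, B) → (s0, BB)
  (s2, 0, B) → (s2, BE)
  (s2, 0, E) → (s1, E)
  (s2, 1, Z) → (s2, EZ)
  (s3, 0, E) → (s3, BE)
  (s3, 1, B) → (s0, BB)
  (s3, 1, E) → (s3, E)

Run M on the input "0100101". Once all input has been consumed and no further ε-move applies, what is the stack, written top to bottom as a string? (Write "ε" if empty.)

(s0, 0100101, Z)
  read 0, top Z: go to s0, push EZ → (s0, 100101, EZ)
  read 1, top E: go to s2, push EE → (s2, 00101, EEZ)
  read 0, top E: go to s1, push E → (s1, 0101, EEZ)
  read 0, top E: go to s3, push ε → (s3, 101, EZ)
  read 1, top E: go to s3, push E → (s3, 01, EZ)
  read 0, top E: go to s3, push BE → (s3, 1, BEZ)
  read 1, top B: go to s0, push BB → (s0, ε, BBEZ)
All input consumed in state s0 with stack BBEZ.

BBEZ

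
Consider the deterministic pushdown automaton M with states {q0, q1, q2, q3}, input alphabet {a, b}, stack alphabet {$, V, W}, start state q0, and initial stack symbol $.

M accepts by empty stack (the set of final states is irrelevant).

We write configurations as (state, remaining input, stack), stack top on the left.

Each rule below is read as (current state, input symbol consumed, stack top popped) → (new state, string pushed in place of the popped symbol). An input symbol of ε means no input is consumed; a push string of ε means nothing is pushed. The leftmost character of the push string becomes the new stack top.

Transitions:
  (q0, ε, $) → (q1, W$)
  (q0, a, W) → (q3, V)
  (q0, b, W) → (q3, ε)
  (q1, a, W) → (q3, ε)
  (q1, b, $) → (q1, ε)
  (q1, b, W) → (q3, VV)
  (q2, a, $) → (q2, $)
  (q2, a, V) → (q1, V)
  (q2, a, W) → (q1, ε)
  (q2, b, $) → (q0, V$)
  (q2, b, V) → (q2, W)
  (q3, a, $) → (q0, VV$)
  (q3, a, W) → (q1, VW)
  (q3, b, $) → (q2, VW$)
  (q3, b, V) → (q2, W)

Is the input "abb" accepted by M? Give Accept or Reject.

(q0, abb, $)
  ε-move, top $: go to q1, push W$ → (q1, abb, W$)
  read a, top W: go to q3, push ε → (q3, bb, $)
  read b, top $: go to q2, push VW$ → (q2, b, VW$)
  read b, top V: go to q2, push W → (q2, ε, WW$)
All input consumed; stack is WW$, not empty, and no further ε-move applies.

Reject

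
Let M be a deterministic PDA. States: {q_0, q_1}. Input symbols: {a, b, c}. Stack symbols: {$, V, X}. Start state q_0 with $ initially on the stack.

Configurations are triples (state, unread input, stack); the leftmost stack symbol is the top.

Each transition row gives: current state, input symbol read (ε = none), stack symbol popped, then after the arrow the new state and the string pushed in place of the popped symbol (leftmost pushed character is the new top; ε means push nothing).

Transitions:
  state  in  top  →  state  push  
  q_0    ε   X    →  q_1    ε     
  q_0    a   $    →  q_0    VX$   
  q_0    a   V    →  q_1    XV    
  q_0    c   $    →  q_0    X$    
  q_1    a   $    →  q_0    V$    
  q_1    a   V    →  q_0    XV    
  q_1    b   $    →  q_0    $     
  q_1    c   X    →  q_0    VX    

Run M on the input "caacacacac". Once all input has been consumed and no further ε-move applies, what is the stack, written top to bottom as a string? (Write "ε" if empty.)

VXVXVXVXV$

(q_0, caacacacac, $) ⊢ (q_0, aacacacac, X$) ⊢ (q_1, aacacacac, $) ⊢ (q_0, acacacac, V$) ⊢ (q_1, cacacac, XV$) ⊢ (q_0, acacac, VXV$) ⊢ (q_1, cacac, XVXV$) ⊢ (q_0, acac, VXVXV$) ⊢ (q_1, cac, XVXVXV$) ⊢ (q_0, ac, VXVXVXV$) ⊢ (q_1, c, XVXVXVXV$) ⊢ (q_0, ε, VXVXVXVXV$)
All input consumed in state q_0 with stack VXVXVXVXV$.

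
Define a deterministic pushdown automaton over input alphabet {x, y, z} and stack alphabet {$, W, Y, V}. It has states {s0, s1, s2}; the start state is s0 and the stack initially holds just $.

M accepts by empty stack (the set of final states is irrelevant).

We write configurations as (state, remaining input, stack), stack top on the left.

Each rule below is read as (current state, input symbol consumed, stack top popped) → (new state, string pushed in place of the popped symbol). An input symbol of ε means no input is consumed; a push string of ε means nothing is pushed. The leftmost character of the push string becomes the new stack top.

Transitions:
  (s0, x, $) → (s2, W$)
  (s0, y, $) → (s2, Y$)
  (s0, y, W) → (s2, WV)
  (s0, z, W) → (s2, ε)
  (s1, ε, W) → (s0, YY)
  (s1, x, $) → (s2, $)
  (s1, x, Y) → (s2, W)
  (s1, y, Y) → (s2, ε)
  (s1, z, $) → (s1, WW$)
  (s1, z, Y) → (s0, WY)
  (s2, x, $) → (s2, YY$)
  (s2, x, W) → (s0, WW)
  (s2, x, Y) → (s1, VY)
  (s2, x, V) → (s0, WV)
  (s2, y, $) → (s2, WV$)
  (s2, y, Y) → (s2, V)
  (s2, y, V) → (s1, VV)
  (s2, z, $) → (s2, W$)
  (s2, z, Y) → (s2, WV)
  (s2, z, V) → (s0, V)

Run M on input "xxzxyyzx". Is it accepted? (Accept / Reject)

Reject

(s0, xxzxyyzx, $)
  read x, top $: go to s2, push W$ → (s2, xzxyyzx, W$)
  read x, top W: go to s0, push WW → (s0, zxyyzx, WW$)
  read z, top W: go to s2, push ε → (s2, xyyzx, W$)
  read x, top W: go to s0, push WW → (s0, yyzx, WW$)
  read y, top W: go to s2, push WV → (s2, yzx, WVW$)
No transition applies at (s2, yzx, WVW$); input not fully consumed.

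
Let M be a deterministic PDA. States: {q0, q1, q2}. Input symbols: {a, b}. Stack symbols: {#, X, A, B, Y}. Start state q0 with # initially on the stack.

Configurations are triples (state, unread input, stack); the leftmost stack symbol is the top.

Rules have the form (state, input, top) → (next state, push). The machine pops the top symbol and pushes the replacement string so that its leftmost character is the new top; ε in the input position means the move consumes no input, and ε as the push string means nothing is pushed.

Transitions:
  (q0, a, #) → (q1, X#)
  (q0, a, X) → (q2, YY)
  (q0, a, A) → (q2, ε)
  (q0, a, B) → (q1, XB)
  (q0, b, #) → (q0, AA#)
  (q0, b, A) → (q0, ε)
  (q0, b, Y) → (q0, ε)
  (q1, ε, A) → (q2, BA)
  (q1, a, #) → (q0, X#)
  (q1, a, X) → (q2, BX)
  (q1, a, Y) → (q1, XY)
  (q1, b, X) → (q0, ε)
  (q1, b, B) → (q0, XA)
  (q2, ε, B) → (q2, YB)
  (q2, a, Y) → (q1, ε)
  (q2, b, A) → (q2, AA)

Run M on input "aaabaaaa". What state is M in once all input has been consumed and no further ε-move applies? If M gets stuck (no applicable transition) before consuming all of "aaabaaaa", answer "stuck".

q2

(q0, aaabaaaa, #) ⊢ (q1, aabaaaa, X#) ⊢ (q2, abaaaa, BX#) ⊢ (q2, abaaaa, YBX#) ⊢ (q1, baaaa, BX#) ⊢ (q0, aaaa, XAX#) ⊢ (q2, aaa, YYAX#) ⊢ (q1, aa, YAX#) ⊢ (q1, a, XYAX#) ⊢ (q2, ε, BXYAX#) ⊢ (q2, ε, YBXYAX#)
All input consumed; M is in state q2.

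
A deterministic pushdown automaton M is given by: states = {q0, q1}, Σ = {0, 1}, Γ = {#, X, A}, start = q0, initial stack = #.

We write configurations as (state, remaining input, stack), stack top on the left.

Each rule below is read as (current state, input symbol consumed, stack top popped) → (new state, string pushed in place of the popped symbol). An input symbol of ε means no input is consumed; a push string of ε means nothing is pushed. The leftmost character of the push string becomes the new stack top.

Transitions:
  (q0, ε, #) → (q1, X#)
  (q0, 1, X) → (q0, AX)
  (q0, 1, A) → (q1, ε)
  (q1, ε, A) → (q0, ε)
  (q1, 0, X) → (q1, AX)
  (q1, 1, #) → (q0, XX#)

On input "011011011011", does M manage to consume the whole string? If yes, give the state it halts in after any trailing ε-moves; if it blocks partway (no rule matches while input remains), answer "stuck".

q1

(q0, 011011011011, #)
  ε-move, top #: go to q1, push X# → (q1, 011011011011, X#)
  read 0, top X: go to q1, push AX → (q1, 11011011011, AX#)
  ε-move, top A: go to q0, push ε → (q0, 11011011011, X#)
  read 1, top X: go to q0, push AX → (q0, 1011011011, AX#)
  read 1, top A: go to q1, push ε → (q1, 011011011, X#)
  read 0, top X: go to q1, push AX → (q1, 11011011, AX#)
  ε-move, top A: go to q0, push ε → (q0, 11011011, X#)
  read 1, top X: go to q0, push AX → (q0, 1011011, AX#)
  read 1, top A: go to q1, push ε → (q1, 011011, X#)
  read 0, top X: go to q1, push AX → (q1, 11011, AX#)
  ε-move, top A: go to q0, push ε → (q0, 11011, X#)
  read 1, top X: go to q0, push AX → (q0, 1011, AX#)
  read 1, top A: go to q1, push ε → (q1, 011, X#)
  read 0, top X: go to q1, push AX → (q1, 11, AX#)
  ε-move, top A: go to q0, push ε → (q0, 11, X#)
  read 1, top X: go to q0, push AX → (q0, 1, AX#)
  read 1, top A: go to q1, push ε → (q1, ε, X#)
All input consumed; M is in state q1.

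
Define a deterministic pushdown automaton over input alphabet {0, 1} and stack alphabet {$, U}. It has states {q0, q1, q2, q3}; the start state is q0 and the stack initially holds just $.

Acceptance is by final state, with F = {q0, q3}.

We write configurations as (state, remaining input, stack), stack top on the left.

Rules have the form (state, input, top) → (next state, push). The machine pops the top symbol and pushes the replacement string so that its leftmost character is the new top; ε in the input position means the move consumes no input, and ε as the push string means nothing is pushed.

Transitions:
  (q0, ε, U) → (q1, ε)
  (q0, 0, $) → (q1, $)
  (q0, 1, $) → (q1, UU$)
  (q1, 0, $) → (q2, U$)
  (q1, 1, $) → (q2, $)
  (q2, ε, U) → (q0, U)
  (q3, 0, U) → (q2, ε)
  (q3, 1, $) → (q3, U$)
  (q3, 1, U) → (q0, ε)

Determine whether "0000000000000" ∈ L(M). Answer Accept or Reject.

Accept

(q0, 0000000000000, $)
  read 0, top $: go to q1, push $ → (q1, 000000000000, $)
  read 0, top $: go to q2, push U$ → (q2, 00000000000, U$)
  ε-move, top U: go to q0, push U → (q0, 00000000000, U$)
  ε-move, top U: go to q1, push ε → (q1, 00000000000, $)
  read 0, top $: go to q2, push U$ → (q2, 0000000000, U$)
  ε-move, top U: go to q0, push U → (q0, 0000000000, U$)
  ε-move, top U: go to q1, push ε → (q1, 0000000000, $)
  read 0, top $: go to q2, push U$ → (q2, 000000000, U$)
  ε-move, top U: go to q0, push U → (q0, 000000000, U$)
  ε-move, top U: go to q1, push ε → (q1, 000000000, $)
  read 0, top $: go to q2, push U$ → (q2, 00000000, U$)
  ε-move, top U: go to q0, push U → (q0, 00000000, U$)
  ε-move, top U: go to q1, push ε → (q1, 00000000, $)
  read 0, top $: go to q2, push U$ → (q2, 0000000, U$)
  ε-move, top U: go to q0, push U → (q0, 0000000, U$)
  ε-move, top U: go to q1, push ε → (q1, 0000000, $)
  read 0, top $: go to q2, push U$ → (q2, 000000, U$)
  ε-move, top U: go to q0, push U → (q0, 000000, U$)
  ε-move, top U: go to q1, push ε → (q1, 000000, $)
  read 0, top $: go to q2, push U$ → (q2, 00000, U$)
  ε-move, top U: go to q0, push U → (q0, 00000, U$)
  ε-move, top U: go to q1, push ε → (q1, 00000, $)
  read 0, top $: go to q2, push U$ → (q2, 0000, U$)
  ε-move, top U: go to q0, push U → (q0, 0000, U$)
  ε-move, top U: go to q1, push ε → (q1, 0000, $)
  read 0, top $: go to q2, push U$ → (q2, 000, U$)
  ε-move, top U: go to q0, push U → (q0, 000, U$)
  ε-move, top U: go to q1, push ε → (q1, 000, $)
  read 0, top $: go to q2, push U$ → (q2, 00, U$)
  ε-move, top U: go to q0, push U → (q0, 00, U$)
  ε-move, top U: go to q1, push ε → (q1, 00, $)
  read 0, top $: go to q2, push U$ → (q2, 0, U$)
  ε-move, top U: go to q0, push U → (q0, 0, U$)
  ε-move, top U: go to q1, push ε → (q1, 0, $)
  read 0, top $: go to q2, push U$ → (q2, ε, U$)
  ε-move, top U: go to q0, push U → (q0, ε, U$)
All input consumed; state q0 ∈ F.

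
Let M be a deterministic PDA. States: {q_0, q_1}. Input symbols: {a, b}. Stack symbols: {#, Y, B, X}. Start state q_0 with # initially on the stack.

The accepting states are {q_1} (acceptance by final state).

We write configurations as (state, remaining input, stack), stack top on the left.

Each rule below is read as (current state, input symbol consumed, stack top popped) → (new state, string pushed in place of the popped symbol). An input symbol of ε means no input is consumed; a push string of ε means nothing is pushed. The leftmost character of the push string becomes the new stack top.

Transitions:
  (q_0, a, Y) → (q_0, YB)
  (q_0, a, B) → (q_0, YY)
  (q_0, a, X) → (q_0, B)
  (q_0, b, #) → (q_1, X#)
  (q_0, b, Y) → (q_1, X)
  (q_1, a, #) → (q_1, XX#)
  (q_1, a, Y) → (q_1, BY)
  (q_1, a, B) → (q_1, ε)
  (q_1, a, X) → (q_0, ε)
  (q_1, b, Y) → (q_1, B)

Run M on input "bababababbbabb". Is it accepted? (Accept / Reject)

Reject

(q_0, bababababbbabb, #)
  read b, top #: go to q_1, push X# → (q_1, ababababbbabb, X#)
  read a, top X: go to q_0, push ε → (q_0, babababbbabb, #)
  read b, top #: go to q_1, push X# → (q_1, abababbbabb, X#)
  read a, top X: go to q_0, push ε → (q_0, bababbbabb, #)
  read b, top #: go to q_1, push X# → (q_1, ababbbabb, X#)
  read a, top X: go to q_0, push ε → (q_0, babbbabb, #)
  read b, top #: go to q_1, push X# → (q_1, abbbabb, X#)
  read a, top X: go to q_0, push ε → (q_0, bbbabb, #)
  read b, top #: go to q_1, push X# → (q_1, bbabb, X#)
No transition applies at (q_1, bbabb, X#); input not fully consumed.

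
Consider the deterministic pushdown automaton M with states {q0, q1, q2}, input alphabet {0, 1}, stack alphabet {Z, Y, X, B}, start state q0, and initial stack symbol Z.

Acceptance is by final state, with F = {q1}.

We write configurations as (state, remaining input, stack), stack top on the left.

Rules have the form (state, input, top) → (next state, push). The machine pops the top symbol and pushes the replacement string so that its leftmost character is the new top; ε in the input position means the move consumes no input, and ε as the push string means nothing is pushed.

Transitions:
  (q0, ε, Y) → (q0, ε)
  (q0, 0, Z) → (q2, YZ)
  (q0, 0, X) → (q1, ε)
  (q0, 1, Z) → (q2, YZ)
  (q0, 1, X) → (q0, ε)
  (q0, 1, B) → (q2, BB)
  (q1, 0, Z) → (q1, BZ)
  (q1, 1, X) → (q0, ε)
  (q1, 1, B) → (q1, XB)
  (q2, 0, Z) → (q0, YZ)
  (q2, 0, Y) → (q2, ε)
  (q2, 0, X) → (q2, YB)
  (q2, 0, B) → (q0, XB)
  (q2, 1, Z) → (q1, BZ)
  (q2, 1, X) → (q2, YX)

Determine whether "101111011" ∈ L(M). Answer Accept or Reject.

(q0, 101111011, Z)
  read 1, top Z: go to q2, push YZ → (q2, 01111011, YZ)
  read 0, top Y: go to q2, push ε → (q2, 1111011, Z)
  read 1, top Z: go to q1, push BZ → (q1, 111011, BZ)
  read 1, top B: go to q1, push XB → (q1, 11011, XBZ)
  read 1, top X: go to q0, push ε → (q0, 1011, BZ)
  read 1, top B: go to q2, push BB → (q2, 011, BBZ)
  read 0, top B: go to q0, push XB → (q0, 11, XBBZ)
  read 1, top X: go to q0, push ε → (q0, 1, BBZ)
  read 1, top B: go to q2, push BB → (q2, ε, BBBZ)
All input consumed; state q2 ∉ F and no further ε-move applies.

Reject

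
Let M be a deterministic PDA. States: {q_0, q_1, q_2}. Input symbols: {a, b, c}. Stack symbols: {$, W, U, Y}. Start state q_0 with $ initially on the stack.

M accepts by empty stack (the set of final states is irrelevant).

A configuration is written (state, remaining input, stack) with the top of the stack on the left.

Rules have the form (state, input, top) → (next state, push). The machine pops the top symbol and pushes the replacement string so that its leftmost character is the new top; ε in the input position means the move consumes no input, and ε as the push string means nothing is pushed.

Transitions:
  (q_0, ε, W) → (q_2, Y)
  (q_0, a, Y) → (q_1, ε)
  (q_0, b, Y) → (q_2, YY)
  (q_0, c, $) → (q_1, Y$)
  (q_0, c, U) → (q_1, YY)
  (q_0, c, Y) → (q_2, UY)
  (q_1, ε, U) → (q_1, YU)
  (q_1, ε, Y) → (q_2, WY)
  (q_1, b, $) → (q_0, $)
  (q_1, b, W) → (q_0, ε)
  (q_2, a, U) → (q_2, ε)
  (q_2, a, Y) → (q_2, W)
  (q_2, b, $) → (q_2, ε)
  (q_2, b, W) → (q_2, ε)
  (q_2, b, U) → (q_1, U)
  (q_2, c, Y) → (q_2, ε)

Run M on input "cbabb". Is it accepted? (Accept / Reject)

(q_0, cbabb, $)
  read c, top $: go to q_1, push Y$ → (q_1, babb, Y$)
  ε-move, top Y: go to q_2, push WY → (q_2, babb, WY$)
  read b, top W: go to q_2, push ε → (q_2, abb, Y$)
  read a, top Y: go to q_2, push W → (q_2, bb, W$)
  read b, top W: go to q_2, push ε → (q_2, b, $)
  read b, top $: go to q_2, push ε → (q_2, ε, ε)
All input consumed and the stack is empty.

Accept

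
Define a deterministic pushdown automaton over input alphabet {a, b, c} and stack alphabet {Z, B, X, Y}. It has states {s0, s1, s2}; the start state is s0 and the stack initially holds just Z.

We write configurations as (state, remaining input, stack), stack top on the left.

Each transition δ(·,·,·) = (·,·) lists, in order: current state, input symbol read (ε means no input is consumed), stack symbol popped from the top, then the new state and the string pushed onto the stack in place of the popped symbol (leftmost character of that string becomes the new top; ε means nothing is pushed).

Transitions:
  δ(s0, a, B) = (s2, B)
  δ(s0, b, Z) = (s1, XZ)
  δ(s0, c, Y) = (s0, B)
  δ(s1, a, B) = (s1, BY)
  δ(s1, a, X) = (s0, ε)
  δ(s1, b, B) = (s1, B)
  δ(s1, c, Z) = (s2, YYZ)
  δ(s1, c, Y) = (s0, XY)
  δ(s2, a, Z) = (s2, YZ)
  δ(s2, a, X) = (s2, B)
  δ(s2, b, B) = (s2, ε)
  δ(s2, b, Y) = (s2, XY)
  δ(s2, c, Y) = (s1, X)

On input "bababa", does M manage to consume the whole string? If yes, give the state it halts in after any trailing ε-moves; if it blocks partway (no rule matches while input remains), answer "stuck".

s0

(s0, bababa, Z)
  read b, top Z: go to s1, push XZ → (s1, ababa, XZ)
  read a, top X: go to s0, push ε → (s0, baba, Z)
  read b, top Z: go to s1, push XZ → (s1, aba, XZ)
  read a, top X: go to s0, push ε → (s0, ba, Z)
  read b, top Z: go to s1, push XZ → (s1, a, XZ)
  read a, top X: go to s0, push ε → (s0, ε, Z)
All input consumed; M is in state s0.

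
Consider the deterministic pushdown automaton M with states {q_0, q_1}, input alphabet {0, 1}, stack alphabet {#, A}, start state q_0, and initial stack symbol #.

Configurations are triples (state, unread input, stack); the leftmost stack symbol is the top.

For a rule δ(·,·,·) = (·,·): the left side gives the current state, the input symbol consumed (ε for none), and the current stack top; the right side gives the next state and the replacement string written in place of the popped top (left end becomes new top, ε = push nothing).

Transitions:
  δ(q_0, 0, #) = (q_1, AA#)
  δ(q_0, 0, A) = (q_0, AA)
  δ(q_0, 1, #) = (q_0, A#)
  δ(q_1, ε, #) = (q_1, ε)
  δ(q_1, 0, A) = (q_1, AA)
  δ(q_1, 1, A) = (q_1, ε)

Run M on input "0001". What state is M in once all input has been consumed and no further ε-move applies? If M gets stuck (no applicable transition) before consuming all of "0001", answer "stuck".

(q_0, 0001, #) ⊢ (q_1, 001, AA#) ⊢ (q_1, 01, AAA#) ⊢ (q_1, 1, AAAA#) ⊢ (q_1, ε, AAA#)
All input consumed; M is in state q_1.

q_1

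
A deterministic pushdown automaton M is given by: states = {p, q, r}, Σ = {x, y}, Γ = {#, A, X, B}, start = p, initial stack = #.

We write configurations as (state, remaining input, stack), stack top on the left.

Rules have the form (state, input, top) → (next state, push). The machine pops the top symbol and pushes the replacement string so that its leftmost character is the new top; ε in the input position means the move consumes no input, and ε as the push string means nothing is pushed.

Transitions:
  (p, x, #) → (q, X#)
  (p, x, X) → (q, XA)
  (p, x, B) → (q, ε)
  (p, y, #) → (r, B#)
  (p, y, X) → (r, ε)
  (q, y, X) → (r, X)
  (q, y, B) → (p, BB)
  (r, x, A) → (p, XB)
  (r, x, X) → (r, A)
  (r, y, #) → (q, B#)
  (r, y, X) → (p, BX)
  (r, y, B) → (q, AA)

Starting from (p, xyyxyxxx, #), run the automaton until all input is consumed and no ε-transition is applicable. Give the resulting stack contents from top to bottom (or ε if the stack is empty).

(p, xyyxyxxx, #)
  read x, top #: go to q, push X# → (q, yyxyxxx, X#)
  read y, top X: go to r, push X → (r, yxyxxx, X#)
  read y, top X: go to p, push BX → (p, xyxxx, BX#)
  read x, top B: go to q, push ε → (q, yxxx, X#)
  read y, top X: go to r, push X → (r, xxx, X#)
  read x, top X: go to r, push A → (r, xx, A#)
  read x, top A: go to p, push XB → (p, x, XB#)
  read x, top X: go to q, push XA → (q, ε, XAB#)
All input consumed in state q with stack XAB#.

XAB#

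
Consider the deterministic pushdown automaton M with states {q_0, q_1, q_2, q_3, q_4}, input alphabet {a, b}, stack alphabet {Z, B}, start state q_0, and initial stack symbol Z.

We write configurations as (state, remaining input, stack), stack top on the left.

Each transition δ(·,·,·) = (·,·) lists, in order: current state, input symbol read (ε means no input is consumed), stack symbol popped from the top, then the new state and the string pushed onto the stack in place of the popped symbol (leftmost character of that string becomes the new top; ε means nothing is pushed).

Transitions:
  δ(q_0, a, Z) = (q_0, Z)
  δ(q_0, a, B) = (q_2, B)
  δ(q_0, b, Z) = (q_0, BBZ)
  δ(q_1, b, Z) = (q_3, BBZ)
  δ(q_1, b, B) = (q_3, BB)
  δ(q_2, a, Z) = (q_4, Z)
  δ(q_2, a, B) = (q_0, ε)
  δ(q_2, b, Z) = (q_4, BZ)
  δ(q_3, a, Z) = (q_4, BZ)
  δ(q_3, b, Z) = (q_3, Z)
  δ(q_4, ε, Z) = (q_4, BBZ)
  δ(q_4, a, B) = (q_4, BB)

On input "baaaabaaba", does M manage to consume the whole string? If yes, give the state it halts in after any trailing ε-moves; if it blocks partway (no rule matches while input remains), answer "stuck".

(q_0, baaaabaaba, Z)
  read b, top Z: go to q_0, push BBZ → (q_0, aaaabaaba, BBZ)
  read a, top B: go to q_2, push B → (q_2, aaabaaba, BBZ)
  read a, top B: go to q_0, push ε → (q_0, aabaaba, BZ)
  read a, top B: go to q_2, push B → (q_2, abaaba, BZ)
  read a, top B: go to q_0, push ε → (q_0, baaba, Z)
  read b, top Z: go to q_0, push BBZ → (q_0, aaba, BBZ)
  read a, top B: go to q_2, push B → (q_2, aba, BBZ)
  read a, top B: go to q_0, push ε → (q_0, ba, BZ)
No transition for (q_0, b, top B); M blocks with input ba remaining.

stuck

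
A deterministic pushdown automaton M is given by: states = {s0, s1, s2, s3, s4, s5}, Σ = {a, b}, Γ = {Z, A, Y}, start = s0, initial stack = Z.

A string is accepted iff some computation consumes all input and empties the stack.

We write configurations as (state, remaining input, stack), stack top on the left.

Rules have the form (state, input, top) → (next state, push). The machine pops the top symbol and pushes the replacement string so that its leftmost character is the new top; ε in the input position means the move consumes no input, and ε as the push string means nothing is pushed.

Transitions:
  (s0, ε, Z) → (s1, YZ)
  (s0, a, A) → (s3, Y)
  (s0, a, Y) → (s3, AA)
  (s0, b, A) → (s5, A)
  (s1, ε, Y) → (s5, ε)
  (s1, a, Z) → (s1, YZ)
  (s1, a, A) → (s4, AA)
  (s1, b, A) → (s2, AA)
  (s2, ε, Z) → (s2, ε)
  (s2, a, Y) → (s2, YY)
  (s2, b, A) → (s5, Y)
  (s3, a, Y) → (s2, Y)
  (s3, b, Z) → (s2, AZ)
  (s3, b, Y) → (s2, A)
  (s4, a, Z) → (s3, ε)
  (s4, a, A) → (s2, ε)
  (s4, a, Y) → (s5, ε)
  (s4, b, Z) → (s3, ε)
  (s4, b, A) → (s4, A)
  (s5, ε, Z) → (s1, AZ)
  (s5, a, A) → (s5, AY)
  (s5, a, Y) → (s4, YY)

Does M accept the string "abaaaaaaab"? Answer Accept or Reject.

Reject

(s0, abaaaaaaab, Z)
  ε-move, top Z: go to s1, push YZ → (s1, abaaaaaaab, YZ)
  ε-move, top Y: go to s5, push ε → (s5, abaaaaaaab, Z)
  ε-move, top Z: go to s1, push AZ → (s1, abaaaaaaab, AZ)
  read a, top A: go to s4, push AA → (s4, baaaaaaab, AAZ)
  read b, top A: go to s4, push A → (s4, aaaaaaab, AAZ)
  read a, top A: go to s2, push ε → (s2, aaaaaab, AZ)
No transition applies at (s2, aaaaaab, AZ); input not fully consumed.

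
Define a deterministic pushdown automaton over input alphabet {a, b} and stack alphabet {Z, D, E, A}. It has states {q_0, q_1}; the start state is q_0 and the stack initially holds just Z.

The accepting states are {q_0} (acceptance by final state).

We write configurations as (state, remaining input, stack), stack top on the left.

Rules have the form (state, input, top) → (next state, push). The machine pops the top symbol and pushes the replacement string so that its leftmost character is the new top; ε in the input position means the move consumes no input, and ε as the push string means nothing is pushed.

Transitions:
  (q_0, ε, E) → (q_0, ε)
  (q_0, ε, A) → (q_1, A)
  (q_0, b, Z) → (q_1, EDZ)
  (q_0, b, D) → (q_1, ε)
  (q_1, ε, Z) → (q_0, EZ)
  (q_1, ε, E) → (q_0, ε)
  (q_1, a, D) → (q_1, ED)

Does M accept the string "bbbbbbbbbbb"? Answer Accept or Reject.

Accept

(q_0, bbbbbbbbbbb, Z)
  read b, top Z: go to q_1, push EDZ → (q_1, bbbbbbbbbb, EDZ)
  ε-move, top E: go to q_0, push ε → (q_0, bbbbbbbbbb, DZ)
  read b, top D: go to q_1, push ε → (q_1, bbbbbbbbb, Z)
  ε-move, top Z: go to q_0, push EZ → (q_0, bbbbbbbbb, EZ)
  ε-move, top E: go to q_0, push ε → (q_0, bbbbbbbbb, Z)
  read b, top Z: go to q_1, push EDZ → (q_1, bbbbbbbb, EDZ)
  ε-move, top E: go to q_0, push ε → (q_0, bbbbbbbb, DZ)
  read b, top D: go to q_1, push ε → (q_1, bbbbbbb, Z)
  ε-move, top Z: go to q_0, push EZ → (q_0, bbbbbbb, EZ)
  ε-move, top E: go to q_0, push ε → (q_0, bbbbbbb, Z)
  read b, top Z: go to q_1, push EDZ → (q_1, bbbbbb, EDZ)
  ε-move, top E: go to q_0, push ε → (q_0, bbbbbb, DZ)
  read b, top D: go to q_1, push ε → (q_1, bbbbb, Z)
  ε-move, top Z: go to q_0, push EZ → (q_0, bbbbb, EZ)
  ε-move, top E: go to q_0, push ε → (q_0, bbbbb, Z)
  read b, top Z: go to q_1, push EDZ → (q_1, bbbb, EDZ)
  ε-move, top E: go to q_0, push ε → (q_0, bbbb, DZ)
  read b, top D: go to q_1, push ε → (q_1, bbb, Z)
  ε-move, top Z: go to q_0, push EZ → (q_0, bbb, EZ)
  ε-move, top E: go to q_0, push ε → (q_0, bbb, Z)
  read b, top Z: go to q_1, push EDZ → (q_1, bb, EDZ)
  ε-move, top E: go to q_0, push ε → (q_0, bb, DZ)
  read b, top D: go to q_1, push ε → (q_1, b, Z)
  ε-move, top Z: go to q_0, push EZ → (q_0, b, EZ)
  ε-move, top E: go to q_0, push ε → (q_0, b, Z)
  read b, top Z: go to q_1, push EDZ → (q_1, ε, EDZ)
  ε-move, top E: go to q_0, push ε → (q_0, ε, DZ)
All input consumed; state q_0 ∈ F.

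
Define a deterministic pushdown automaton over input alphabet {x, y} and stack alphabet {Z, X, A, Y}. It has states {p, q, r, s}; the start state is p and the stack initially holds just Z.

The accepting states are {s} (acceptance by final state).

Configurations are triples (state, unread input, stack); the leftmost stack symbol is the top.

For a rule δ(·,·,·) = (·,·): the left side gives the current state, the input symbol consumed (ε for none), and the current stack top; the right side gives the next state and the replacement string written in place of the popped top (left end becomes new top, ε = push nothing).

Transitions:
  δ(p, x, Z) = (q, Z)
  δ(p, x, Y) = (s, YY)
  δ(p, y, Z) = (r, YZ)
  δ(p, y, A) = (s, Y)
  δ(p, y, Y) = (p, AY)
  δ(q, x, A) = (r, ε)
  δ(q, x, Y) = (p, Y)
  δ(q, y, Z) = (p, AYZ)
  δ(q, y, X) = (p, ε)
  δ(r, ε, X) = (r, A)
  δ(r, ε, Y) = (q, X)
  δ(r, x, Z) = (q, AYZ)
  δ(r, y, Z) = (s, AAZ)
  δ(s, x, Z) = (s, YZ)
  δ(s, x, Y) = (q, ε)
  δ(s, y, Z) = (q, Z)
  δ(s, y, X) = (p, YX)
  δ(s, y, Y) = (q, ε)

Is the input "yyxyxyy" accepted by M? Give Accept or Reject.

Reject

(p, yyxyxyy, Z) ⊢ (r, yxyxyy, YZ) ⊢ (q, yxyxyy, XZ) ⊢ (p, xyxyy, Z) ⊢ (q, yxyy, Z) ⊢ (p, xyy, AYZ)
No transition applies at (p, xyy, AYZ); input not fully consumed.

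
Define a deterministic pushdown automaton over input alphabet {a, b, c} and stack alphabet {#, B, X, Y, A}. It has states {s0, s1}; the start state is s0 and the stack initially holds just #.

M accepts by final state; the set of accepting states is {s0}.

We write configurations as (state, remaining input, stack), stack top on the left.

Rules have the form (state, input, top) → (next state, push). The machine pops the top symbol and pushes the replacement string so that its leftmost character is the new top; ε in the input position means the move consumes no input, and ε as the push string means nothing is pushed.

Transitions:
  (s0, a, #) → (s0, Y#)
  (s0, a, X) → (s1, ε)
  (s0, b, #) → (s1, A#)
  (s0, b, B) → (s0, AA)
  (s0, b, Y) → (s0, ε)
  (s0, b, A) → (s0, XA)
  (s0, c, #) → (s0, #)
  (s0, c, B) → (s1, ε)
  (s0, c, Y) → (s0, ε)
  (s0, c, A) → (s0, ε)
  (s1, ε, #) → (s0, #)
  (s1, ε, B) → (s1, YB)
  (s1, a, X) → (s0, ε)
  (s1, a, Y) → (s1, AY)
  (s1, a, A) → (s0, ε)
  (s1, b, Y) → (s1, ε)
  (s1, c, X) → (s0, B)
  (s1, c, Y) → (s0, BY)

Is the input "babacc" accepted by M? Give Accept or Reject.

(s0, babacc, #)
  read b, top #: go to s1, push A# → (s1, abacc, A#)
  read a, top A: go to s0, push ε → (s0, bacc, #)
  read b, top #: go to s1, push A# → (s1, acc, A#)
  read a, top A: go to s0, push ε → (s0, cc, #)
  read c, top #: go to s0, push # → (s0, c, #)
  read c, top #: go to s0, push # → (s0, ε, #)
All input consumed; state s0 ∈ F.

Accept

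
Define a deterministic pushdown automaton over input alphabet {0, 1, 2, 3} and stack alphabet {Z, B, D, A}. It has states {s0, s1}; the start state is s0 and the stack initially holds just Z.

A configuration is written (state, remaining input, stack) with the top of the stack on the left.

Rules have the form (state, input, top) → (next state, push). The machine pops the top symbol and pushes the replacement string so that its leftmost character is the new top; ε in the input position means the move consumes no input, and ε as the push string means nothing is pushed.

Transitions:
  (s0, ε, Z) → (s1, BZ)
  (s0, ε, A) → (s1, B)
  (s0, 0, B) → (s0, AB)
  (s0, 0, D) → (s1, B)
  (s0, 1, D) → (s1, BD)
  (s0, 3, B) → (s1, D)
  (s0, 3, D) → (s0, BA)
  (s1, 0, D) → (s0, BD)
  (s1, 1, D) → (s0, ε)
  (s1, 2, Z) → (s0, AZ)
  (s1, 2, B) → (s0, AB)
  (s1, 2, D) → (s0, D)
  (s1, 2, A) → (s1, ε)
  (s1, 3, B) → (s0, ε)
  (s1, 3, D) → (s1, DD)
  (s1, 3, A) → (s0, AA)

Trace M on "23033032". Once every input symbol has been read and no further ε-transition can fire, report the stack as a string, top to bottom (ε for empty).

DDZ

(s0, 23033032, Z)
  ε-move, top Z: go to s1, push BZ → (s1, 23033032, BZ)
  read 2, top B: go to s0, push AB → (s0, 3033032, ABZ)
  ε-move, top A: go to s1, push B → (s1, 3033032, BBZ)
  read 3, top B: go to s0, push ε → (s0, 033032, BZ)
  read 0, top B: go to s0, push AB → (s0, 33032, ABZ)
  ε-move, top A: go to s1, push B → (s1, 33032, BBZ)
  read 3, top B: go to s0, push ε → (s0, 3032, BZ)
  read 3, top B: go to s1, push D → (s1, 032, DZ)
  read 0, top D: go to s0, push BD → (s0, 32, BDZ)
  read 3, top B: go to s1, push D → (s1, 2, DDZ)
  read 2, top D: go to s0, push D → (s0, ε, DDZ)
All input consumed in state s0 with stack DDZ.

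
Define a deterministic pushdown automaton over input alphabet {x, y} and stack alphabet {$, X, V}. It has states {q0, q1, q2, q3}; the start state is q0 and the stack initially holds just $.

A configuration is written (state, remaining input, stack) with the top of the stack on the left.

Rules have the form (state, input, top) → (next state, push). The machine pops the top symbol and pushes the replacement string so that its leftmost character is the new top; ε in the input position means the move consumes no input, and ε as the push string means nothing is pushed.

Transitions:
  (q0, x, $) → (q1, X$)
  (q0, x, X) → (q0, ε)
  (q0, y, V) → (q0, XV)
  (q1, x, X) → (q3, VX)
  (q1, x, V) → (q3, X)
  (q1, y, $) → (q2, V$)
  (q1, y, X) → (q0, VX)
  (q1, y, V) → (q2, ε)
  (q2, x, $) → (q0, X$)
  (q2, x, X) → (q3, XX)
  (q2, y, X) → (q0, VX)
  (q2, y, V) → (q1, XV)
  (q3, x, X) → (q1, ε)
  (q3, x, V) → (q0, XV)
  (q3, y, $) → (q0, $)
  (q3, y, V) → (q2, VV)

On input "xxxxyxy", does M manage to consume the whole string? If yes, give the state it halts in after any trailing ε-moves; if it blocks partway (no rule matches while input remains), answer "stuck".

q0

(q0, xxxxyxy, $)
  read x, top $: go to q1, push X$ → (q1, xxxyxy, X$)
  read x, top X: go to q3, push VX → (q3, xxyxy, VX$)
  read x, top V: go to q0, push XV → (q0, xyxy, XVX$)
  read x, top X: go to q0, push ε → (q0, yxy, VX$)
  read y, top V: go to q0, push XV → (q0, xy, XVX$)
  read x, top X: go to q0, push ε → (q0, y, VX$)
  read y, top V: go to q0, push XV → (q0, ε, XVX$)
All input consumed; M is in state q0.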